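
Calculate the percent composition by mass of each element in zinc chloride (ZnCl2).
Zn: 47.97%, Cl: 52.03%

Molar mass of ZnCl2 = 136.28 g/mol
% Zn = (1 × 65.38) / 136.28 × 100% = 65.38 / 136.28 × 100% = 47.97%
% Cl = (2 × 35.45) / 136.28 × 100% = 70.9 / 136.28 × 100% = 52.03%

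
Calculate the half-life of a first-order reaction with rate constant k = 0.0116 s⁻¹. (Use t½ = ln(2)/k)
59.75 s

t½ = ln(2)/k = 0.6931/0.0116 = 59.75 s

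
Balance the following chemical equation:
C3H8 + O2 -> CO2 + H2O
Balanced equation:
C3H8 + 5O2 -> 3CO2 + 4H2O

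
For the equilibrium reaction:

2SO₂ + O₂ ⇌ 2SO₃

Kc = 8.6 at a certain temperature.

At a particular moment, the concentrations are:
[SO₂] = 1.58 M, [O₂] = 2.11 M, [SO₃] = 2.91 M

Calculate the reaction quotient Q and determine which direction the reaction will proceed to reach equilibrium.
Q = 1.608, Q < K, reaction proceeds forward (toward products)

Q = ([SO₃]^2) / ([SO₂]^2 × [O₂])
  = ((2.91)^2) / ((1.58)^2·(2.11)) = 8.4681/5.2674 = 1.608
Since Q = 1.608 < Kc = 8.6, the reaction proceeds forward (toward products) to reach equilibrium.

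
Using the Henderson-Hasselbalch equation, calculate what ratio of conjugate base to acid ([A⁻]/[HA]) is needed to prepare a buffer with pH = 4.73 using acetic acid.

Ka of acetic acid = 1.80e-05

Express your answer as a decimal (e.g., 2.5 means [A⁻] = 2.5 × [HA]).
[A⁻]/[HA] = 0.967

pKa = −log(1.80e-05) = 4.7447. pH = pKa + log([A⁻]/[HA]). 4.73 = 4.7447 + log(ratio). log(ratio) = 4.73 − 4.7447 = -0.0147. ratio = 10^(-0.0147) = 0.967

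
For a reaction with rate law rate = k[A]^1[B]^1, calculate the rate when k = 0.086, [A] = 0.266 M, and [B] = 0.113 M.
0.002585 M/s

rate = k·[A]^1·[B]^1 = 0.086·(0.266)^1·(0.113)^1 = 0.086·0.266·0.113 = 0.002585 M/s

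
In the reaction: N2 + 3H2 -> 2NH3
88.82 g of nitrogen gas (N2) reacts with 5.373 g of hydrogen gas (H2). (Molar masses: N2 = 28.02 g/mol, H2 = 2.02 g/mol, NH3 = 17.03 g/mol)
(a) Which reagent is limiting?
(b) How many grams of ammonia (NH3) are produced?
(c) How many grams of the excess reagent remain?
(a) H2, (b) 30.2 g, (c) 63.98 g

Moles of N2 = 88.82 g ÷ 28.02 g/mol = 3.16988 mol
Moles of H2 = 5.373 g ÷ 2.02 g/mol = 2.6599 mol
Moles ÷ coefficient: N2: 3.16988/1 = 3.17, H2: 2.6599/3 = 0.8866
(a) H2 has the smaller value, so H2 is the limiting reagent.
(b) Moles of NH3 = 2.6599 mol H2 × (2/3) = 1.77327 mol; mass = 1.77327 mol × 17.03 g/mol = 30.2 g
(c) N2 consumed = 2.6599 × (1/3) = 0.886634 mol; remaining = 3.16988 − 0.886634 = 2.28324 mol; mass = 2.28324 mol × 28.02 g/mol = 63.98 g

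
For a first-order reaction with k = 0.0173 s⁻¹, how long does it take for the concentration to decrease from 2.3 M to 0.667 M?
71.55 s

From ln[A] = ln[A]₀ - k·t: t = ln([A]₀/[A])/k = ln(2.3/0.667)/0.0173 = ln(3.4483)/0.0173 = 1.2379/0.0173 = 71.55 s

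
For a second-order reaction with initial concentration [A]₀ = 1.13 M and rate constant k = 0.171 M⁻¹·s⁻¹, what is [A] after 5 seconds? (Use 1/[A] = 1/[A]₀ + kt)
0.5747 M

1/[A] = 1/[A]₀ + k·t = 1/1.13 + (0.171)·(5) = 0.8850 + 0.8550 = 1.7400
[A] = 1/1.7400 = 0.5747 M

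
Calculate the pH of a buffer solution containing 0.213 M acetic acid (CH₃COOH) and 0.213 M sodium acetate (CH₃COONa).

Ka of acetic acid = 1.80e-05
pH = 4.74

pKa = -log(1.80e-05) = 4.74. pH = pKa + log([A⁻]/[HA]) = 4.74 + log(0.213/0.213)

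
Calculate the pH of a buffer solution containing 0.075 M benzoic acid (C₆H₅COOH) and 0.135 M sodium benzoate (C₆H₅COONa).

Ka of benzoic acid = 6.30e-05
pH = 4.46

pKa = -log(6.30e-05) = 4.20. pH = pKa + log([A⁻]/[HA]) = 4.20 + log(0.135/0.075)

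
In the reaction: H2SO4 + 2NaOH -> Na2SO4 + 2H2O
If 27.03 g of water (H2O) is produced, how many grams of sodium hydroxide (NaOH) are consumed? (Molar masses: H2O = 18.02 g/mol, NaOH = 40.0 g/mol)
Moles of H2O = 27.03 g ÷ 18.02 g/mol = 1.5 mol
Mole ratio: 2 mol NaOH / 2 mol H2O
Moles of NaOH = 1.5 × (2/2) = 1.5 mol
Mass of NaOH = 1.5 mol × 40.0 g/mol = 60 g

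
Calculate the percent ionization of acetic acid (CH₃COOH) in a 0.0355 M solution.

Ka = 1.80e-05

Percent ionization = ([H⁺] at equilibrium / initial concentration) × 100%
Percent ionization = 2.23%

Let x = [H⁺]. Ka = x²/(C - x) ⇒ x² + (1.80e-05)x - (1.80e-05)(0.0355) = 0. x = 7.9043e-04. Percent = (7.9043e-04/0.0355) × 100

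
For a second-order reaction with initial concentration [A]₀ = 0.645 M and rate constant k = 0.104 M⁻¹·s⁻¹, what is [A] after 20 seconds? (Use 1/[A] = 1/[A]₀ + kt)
0.2755 M

1/[A] = 1/[A]₀ + k·t = 1/0.645 + (0.104)·(20) = 1.5504 + 2.0800 = 3.6304
[A] = 1/3.6304 = 0.2755 M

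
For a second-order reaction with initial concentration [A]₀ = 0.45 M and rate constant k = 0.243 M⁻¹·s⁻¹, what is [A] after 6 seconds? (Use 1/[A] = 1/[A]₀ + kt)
0.2717 M

1/[A] = 1/[A]₀ + k·t = 1/0.45 + (0.243)·(6) = 2.2222 + 1.4580 = 3.6802
[A] = 1/3.6802 = 0.2717 M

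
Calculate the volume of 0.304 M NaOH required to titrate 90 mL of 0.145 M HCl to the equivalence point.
V_{base} = 42.9 mL

At equivalence: moles acid = moles base.
moles HCl = 0.145 M × 0.09 L = 0.01305 mol
V_NaOH = 0.01305 mol ÷ 0.304 M = 0.04293 L = 42.9 mL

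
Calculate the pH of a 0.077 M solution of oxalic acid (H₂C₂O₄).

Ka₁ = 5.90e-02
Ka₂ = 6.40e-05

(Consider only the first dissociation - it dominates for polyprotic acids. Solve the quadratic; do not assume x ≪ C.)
pH = 1.36

x² + Ka₁·x − Ka₁·C = 0 with Ka₁ = 5.90e-02, C = 0.077.
x = (−Ka₁ + √(Ka₁² + 4·Ka₁·C))/2 = 4.4075e-02 M, so pH = 1.36.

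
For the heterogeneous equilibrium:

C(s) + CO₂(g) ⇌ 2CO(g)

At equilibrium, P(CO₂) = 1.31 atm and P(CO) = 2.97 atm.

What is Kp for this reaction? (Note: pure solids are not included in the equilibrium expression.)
K_p = 6.734

Solid C is excluded.
Kp = P(CO)²/P(CO₂) = (2.97)²/1.31 = 8.821/1.31 = 6.734.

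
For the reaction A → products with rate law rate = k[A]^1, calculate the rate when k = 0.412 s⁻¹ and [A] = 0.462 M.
0.1903 M/s

rate = k·[A]^1 = 0.412·(0.462)^1 = 0.412·0.462 = 0.1903 M/s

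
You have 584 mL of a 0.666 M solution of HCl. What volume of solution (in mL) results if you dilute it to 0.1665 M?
Using M₁V₁ = M₂V₂:
0.666 × 584 = 0.1665 × V₂
V₂ = (0.666 × 584) / 0.1665 = 2336 mL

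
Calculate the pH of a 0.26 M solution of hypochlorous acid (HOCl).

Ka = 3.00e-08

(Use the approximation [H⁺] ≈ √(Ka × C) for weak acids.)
pH = 4.05

[H⁺] = √(Ka × C) = √(3.00e-08 × 0.26) = 8.8318e-05. pH = -log(8.8318e-05)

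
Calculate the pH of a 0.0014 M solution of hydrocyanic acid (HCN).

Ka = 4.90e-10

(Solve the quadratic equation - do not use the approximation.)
pH = 6.08

x² + Ka×x - Ka×C = 0. Using quadratic formula: [H⁺] = 8.2801e-07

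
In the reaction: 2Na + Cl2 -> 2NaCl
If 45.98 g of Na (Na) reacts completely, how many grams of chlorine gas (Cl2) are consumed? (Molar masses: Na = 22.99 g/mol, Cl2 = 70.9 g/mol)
Moles of Na = 45.98 g ÷ 22.99 g/mol = 2 mol
Mole ratio: 1 mol Cl2 / 2 mol Na
Moles of Cl2 = 2 × (1/2) = 1 mol
Mass of Cl2 = 1 mol × 70.9 g/mol = 70.9 g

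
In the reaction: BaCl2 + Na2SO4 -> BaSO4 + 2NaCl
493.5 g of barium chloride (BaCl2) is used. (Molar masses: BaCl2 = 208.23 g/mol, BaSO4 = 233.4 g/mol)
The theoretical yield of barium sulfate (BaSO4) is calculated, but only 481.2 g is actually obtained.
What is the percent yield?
Moles of BaCl2 = 493.5 g ÷ 208.23 g/mol = 2.36998 mol
Mole ratio: 1 mol BaSO4 / 1 mol BaCl2
Moles of BaSO4 = 2.36998 × (1/1) = 2.36998 mol
Theoretical yield = 2.36998 mol × 233.4 g/mol = 553.15 g
Actual yield = 481.2 g
Percent yield = (481.2 / 553.15) × 100% = 87.0%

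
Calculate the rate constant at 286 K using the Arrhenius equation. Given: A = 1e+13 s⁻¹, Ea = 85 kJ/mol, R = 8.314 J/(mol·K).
2.99e-03 s⁻¹

k = A·exp(-Ea/(R·T)) = 1e+13·exp(-85000/(8.314·286)) = 1e+13·exp(-35.7473) = 1e+13·2.9865e-16 = 2.99e-03 s⁻¹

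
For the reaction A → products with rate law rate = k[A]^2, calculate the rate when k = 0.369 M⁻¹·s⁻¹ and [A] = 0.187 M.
0.0129 M/s

rate = k·[A]^2 = 0.369·(0.187)^2 = 0.369·0.034969 = 0.0129 M/s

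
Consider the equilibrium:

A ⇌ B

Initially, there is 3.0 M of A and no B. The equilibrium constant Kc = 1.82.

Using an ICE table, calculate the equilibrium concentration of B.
[B] = 1.936 M

ICE: [A] = 3.0 − x, [B] = x.
Kc = x/(3.0 − x) = 1.82 ⇒ x = 1.82·3.0/(1 + 1.82) = 5.46/2.82 = 1.936.
[B] = x = 1.936 M.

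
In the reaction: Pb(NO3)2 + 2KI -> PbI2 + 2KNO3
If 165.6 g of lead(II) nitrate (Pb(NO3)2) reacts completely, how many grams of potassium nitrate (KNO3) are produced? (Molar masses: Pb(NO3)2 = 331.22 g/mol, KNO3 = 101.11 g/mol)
Moles of Pb(NO3)2 = 165.6 g ÷ 331.22 g/mol = 0.49997 mol
Mole ratio: 2 mol KNO3 / 1 mol Pb(NO3)2
Moles of KNO3 = 0.49997 × (2/1) = 0.99994 mol
Mass of KNO3 = 0.99994 mol × 101.11 g/mol = 101.1 g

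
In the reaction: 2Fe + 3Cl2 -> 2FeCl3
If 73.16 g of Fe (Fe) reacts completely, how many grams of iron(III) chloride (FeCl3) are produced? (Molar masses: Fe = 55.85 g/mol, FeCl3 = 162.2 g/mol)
Moles of Fe = 73.16 g ÷ 55.85 g/mol = 1.30994 mol
Mole ratio: 2 mol FeCl3 / 2 mol Fe
Moles of FeCl3 = 1.30994 × (2/2) = 1.30994 mol
Mass of FeCl3 = 1.30994 mol × 162.2 g/mol = 212.5 g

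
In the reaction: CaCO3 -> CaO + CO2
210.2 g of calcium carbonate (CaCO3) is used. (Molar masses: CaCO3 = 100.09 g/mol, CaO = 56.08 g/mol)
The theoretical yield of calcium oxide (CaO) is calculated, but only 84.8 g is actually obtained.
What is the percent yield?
Moles of CaCO3 = 210.2 g ÷ 100.09 g/mol = 2.10011 mol
Mole ratio: 1 mol CaO / 1 mol CaCO3
Moles of CaO = 2.10011 × (1/1) = 2.10011 mol
Theoretical yield = 2.10011 mol × 56.08 g/mol = 117.77 g
Actual yield = 84.8 g
Percent yield = (84.8 / 117.77) × 100% = 72.0%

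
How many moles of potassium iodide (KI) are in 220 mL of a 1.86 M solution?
Moles = Molarity × Volume (L)
Moles = 1.86 M × 0.22 L = 0.4092 mol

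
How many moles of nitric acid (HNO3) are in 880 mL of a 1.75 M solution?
Moles = Molarity × Volume (L)
Moles = 1.75 M × 0.88 L = 1.54 mol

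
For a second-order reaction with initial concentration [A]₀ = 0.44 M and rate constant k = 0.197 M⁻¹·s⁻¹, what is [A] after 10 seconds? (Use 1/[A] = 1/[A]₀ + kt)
0.2357 M

1/[A] = 1/[A]₀ + k·t = 1/0.44 + (0.197)·(10) = 2.2727 + 1.9700 = 4.2427
[A] = 1/4.2427 = 0.2357 M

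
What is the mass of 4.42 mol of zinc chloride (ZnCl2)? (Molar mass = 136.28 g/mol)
Mass = 4.42 mol × 136.28 g/mol = 602.4 g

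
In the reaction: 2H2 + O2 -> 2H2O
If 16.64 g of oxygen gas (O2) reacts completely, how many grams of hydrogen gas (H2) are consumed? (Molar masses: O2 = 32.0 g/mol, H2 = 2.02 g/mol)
Moles of O2 = 16.64 g ÷ 32.0 g/mol = 0.52 mol
Mole ratio: 2 mol H2 / 1 mol O2
Moles of H2 = 0.52 × (2/1) = 1.04 mol
Mass of H2 = 1.04 mol × 2.02 g/mol = 2.101 g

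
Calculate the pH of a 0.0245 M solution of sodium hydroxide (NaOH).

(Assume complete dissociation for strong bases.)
pH = 12.39

[OH⁻] = 0.0245 M for strong base. pOH = -log[OH⁻] = 1.61, pH = 14 - pOH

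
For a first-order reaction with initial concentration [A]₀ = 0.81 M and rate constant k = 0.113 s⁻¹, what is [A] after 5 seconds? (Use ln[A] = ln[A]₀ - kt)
0.4604 M

ln[A] = ln[A]₀ - k·t = ln(0.81) - (0.113)·(5) = -0.2107 - 0.5650 = -0.7757
[A] = e^(-0.7757) = 0.4604 M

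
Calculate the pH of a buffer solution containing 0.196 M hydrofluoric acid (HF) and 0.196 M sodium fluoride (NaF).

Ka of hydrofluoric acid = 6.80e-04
pH = 3.17

pKa = -log(6.80e-04) = 3.17. pH = pKa + log([A⁻]/[HA]) = 3.17 + log(0.196/0.196)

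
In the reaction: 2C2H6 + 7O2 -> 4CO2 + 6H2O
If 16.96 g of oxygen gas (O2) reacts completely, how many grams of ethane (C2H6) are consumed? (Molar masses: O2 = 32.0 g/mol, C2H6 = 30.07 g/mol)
Moles of O2 = 16.96 g ÷ 32.0 g/mol = 0.53 mol
Mole ratio: 2 mol C2H6 / 7 mol O2
Moles of C2H6 = 0.53 × (2/7) = 0.151429 mol
Mass of C2H6 = 0.151429 mol × 30.07 g/mol = 4.553 g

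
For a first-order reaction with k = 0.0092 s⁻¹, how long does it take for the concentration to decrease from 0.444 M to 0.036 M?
273.08 s

From ln[A] = ln[A]₀ - k·t: t = ln([A]₀/[A])/k = ln(0.444/0.036)/0.0092 = ln(12.3333)/0.0092 = 2.5123/0.0092 = 273.08 s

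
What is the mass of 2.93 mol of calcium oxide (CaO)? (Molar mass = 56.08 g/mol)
Mass = 2.93 mol × 56.08 g/mol = 164.3 g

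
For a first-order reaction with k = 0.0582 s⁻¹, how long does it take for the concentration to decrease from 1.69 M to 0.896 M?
10.90 s

From ln[A] = ln[A]₀ - k·t: t = ln([A]₀/[A])/k = ln(1.69/0.896)/0.0582 = ln(1.8862)/0.0582 = 0.6345/0.0582 = 10.90 s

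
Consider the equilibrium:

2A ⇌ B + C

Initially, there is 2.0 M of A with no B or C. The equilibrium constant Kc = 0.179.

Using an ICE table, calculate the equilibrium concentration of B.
[B] = 0.458 M

ICE: [A] = 2.0 − 2x, [B] = [C] = x.
Kc = x²/(2.0 − 2x)² = 0.179 ⇒ √Kc = x/(2.0 − 2x).
x = √0.179·2.0/(1 + 2√0.179) = 0.42308·2.0/1.8462 = 0.45834.
[B] = x = 0.458 M.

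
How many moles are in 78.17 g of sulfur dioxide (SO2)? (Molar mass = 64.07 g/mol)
Moles = 78.17 g ÷ 64.07 g/mol = 1.22 mol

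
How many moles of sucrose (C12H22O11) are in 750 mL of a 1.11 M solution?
Moles = Molarity × Volume (L)
Moles = 1.11 M × 0.75 L = 0.8325 mol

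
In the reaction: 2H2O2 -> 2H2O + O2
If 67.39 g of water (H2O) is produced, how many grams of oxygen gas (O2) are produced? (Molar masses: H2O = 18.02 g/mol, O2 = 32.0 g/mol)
Moles of H2O = 67.39 g ÷ 18.02 g/mol = 3.73973 mol
Mole ratio: 1 mol O2 / 2 mol H2O
Moles of O2 = 3.73973 × (1/2) = 1.86987 mol
Mass of O2 = 1.86987 mol × 32.0 g/mol = 59.84 g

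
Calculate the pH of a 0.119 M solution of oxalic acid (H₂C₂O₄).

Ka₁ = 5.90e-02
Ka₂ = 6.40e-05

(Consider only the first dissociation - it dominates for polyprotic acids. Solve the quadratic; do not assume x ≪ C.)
pH = 1.23

x² + Ka₁·x − Ka₁·C = 0 with Ka₁ = 5.90e-02, C = 0.119.
x = (−Ka₁ + √(Ka₁² + 4·Ka₁·C))/2 = 5.9333e-02 M, so pH = 1.23.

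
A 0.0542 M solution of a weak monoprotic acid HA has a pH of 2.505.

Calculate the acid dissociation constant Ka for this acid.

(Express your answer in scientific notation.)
K_a = 1.91e-04

[H⁺] = 10^(−pH) = 10^(−2.505) = 3.126e-03 M. For HA ⇌ H⁺ + A⁻, Ka = x²/(C − x) = (3.126e-03)²/(0.0542 − 3.126e-03) = 1.91e-04.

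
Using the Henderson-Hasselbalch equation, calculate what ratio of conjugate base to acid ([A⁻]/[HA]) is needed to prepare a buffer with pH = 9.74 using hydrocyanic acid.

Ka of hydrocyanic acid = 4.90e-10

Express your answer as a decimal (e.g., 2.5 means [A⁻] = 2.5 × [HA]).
[A⁻]/[HA] = 2.693

pKa = −log(4.90e-10) = 9.3098. pH = pKa + log([A⁻]/[HA]). 9.74 = 9.3098 + log(ratio). log(ratio) = 9.74 − 9.3098 = 0.4302. ratio = 10^(0.4302) = 2.693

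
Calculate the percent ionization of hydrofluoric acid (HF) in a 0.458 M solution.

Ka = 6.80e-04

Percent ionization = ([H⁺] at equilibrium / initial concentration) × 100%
Percent ionization = 3.78%

Let x = [H⁺]. Ka = x²/(C - x) ⇒ x² + (6.80e-04)x - (6.80e-04)(0.458) = 0. x = 1.7311e-02. Percent = (1.7311e-02/0.458) × 100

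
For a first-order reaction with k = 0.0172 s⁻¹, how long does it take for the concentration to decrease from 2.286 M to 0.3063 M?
116.86 s

From ln[A] = ln[A]₀ - k·t: t = ln([A]₀/[A])/k = ln(2.286/0.3063)/0.0172 = ln(7.4633)/0.0172 = 2.0100/0.0172 = 116.86 s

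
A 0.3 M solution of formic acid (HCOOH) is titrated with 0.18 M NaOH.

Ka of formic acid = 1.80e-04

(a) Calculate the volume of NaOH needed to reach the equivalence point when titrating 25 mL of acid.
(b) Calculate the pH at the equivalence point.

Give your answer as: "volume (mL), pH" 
V = 41.7 mL, pH = 8.40

(a) At equivalence: moles acid = moles base.
moles acid = 0.3 × 0.025 = 0.0075 mol; V_NaOH = 0.0075/0.18 = 0.04167 L = 41.7 mL.
(b) At equivalence, all acid → conjugate base A⁻ at [A⁻] = 0.0075/0.06667 = 0.1125 M.
Kb = Kw/Ka = 1.0e-14/1.80e-04 = 5.556e-11; [OH⁻] = √(Kb·[A⁻]) = 2.500e-06; pOH = 5.60; pH = 14 − pOH = 8.40.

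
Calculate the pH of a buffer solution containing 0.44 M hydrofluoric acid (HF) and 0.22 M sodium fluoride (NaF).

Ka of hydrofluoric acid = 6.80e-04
pH = 2.87

pKa = -log(6.80e-04) = 3.17. pH = pKa + log([A⁻]/[HA]) = 3.17 + log(0.22/0.44)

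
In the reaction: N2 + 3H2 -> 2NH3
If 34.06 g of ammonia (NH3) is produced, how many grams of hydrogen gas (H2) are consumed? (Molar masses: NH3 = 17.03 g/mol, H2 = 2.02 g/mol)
Moles of NH3 = 34.06 g ÷ 17.03 g/mol = 2 mol
Mole ratio: 3 mol H2 / 2 mol NH3
Moles of H2 = 2 × (3/2) = 3 mol
Mass of H2 = 3 mol × 2.02 g/mol = 6.06 g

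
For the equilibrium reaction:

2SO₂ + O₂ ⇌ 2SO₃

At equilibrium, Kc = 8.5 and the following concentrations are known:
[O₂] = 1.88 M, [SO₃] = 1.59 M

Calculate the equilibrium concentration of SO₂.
[SO₂] = 0.3977 M

Kc = ([SO₃]^2) / ([SO₂]^2 × [O₂]) = 8.5
[SO₂]^2 = (product terms)/(Kc · other reactant terms) = 2.5281 / (8.5 · 1.88) = 0.1582
[SO₂] = (0.1582)^(1/2) = 0.3977 M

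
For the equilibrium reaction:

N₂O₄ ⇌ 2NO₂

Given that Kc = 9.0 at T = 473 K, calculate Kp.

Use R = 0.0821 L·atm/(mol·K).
K_p = 349.4997

Δn = (moles gaseous products) − (moles gaseous reactants) = 1
T = 473 K; RT = 0.0821 × 473 = 38.8333
Kp = Kc·(RT)^Δn = 9.0 × (38.8333)^1 = 9.0 × 38.8333 = 349.4997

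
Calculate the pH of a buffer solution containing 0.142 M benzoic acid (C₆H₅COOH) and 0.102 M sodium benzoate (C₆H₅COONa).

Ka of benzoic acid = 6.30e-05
pH = 4.06

pKa = -log(6.30e-05) = 4.20. pH = pKa + log([A⁻]/[HA]) = 4.20 + log(0.102/0.142)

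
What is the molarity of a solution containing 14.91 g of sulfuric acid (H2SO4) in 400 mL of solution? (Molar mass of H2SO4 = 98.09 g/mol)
Moles of H2SO4 = 14.91 g ÷ 98.09 g/mol = 0.152003 mol
Volume = 400 mL = 0.4 L
Molarity = 0.152003 mol ÷ 0.4 L = 0.38 M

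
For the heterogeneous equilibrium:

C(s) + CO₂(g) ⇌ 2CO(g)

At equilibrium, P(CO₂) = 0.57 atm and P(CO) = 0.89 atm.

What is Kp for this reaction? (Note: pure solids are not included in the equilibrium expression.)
K_p = 1.390

Solid C is excluded.
Kp = P(CO)²/P(CO₂) = (0.89)²/0.57 = 0.7921/0.57 = 1.390.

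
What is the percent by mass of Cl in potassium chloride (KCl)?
Mass of Cl in formula = 35.45 × 1 = 35.45 g/mol
Molar mass = 74.55 g/mol
% Cl = (35.45/74.55) × 100% = 47.55%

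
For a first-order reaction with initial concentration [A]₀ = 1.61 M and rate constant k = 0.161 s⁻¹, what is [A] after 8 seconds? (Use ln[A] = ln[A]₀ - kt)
0.4441 M

ln[A] = ln[A]₀ - k·t = ln(1.61) - (0.161)·(8) = 0.4762 - 1.2880 = -0.8118
[A] = e^(-0.8118) = 0.4441 M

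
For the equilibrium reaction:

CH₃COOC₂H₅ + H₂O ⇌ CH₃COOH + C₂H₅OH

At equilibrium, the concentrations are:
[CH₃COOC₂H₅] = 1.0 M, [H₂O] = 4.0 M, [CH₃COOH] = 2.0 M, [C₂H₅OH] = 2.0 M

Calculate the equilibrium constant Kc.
K_c = 1.0000

Kc = ([CH₃COOH] × [C₂H₅OH]) / ([CH₃COOC₂H₅] × [H₂O])
   = ((2.0)·(2.0)) / ((1.0)·(4.0))
   = 4 / 4 = 1.0000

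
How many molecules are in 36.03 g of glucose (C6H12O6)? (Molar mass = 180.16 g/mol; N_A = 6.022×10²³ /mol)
Moles = 36.03 g ÷ 180.16 g/mol = 0.199989 mol
Molecules = 0.199989 mol × 6.022×10²³ /mol = 1.204e+23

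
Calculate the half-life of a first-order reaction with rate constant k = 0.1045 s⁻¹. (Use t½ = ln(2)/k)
6.63 s

t½ = ln(2)/k = 0.6931/0.1045 = 6.63 s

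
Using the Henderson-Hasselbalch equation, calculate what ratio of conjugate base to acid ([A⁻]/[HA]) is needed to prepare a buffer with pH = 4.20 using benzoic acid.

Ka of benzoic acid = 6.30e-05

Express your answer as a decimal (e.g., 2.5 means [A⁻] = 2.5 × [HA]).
[A⁻]/[HA] = 0.998

pKa = −log(6.30e-05) = 4.2007. pH = pKa + log([A⁻]/[HA]). 4.20 = 4.2007 + log(ratio). log(ratio) = 4.20 − 4.2007 = -0.0007. ratio = 10^(-0.0007) = 0.998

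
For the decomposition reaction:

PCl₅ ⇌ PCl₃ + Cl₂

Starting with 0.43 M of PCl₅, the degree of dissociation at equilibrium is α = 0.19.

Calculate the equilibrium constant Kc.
K_c = 0.0192

x = α·[A]₀ = 0.19 × 0.43 = 0.0817 M dissociated.
At eq: [PCl₅] = 0.43 − 0.0817 = 0.3483 M; [PCl₃] = [Cl₂] = x = 0.0817 M.
Kc = [PCl₃][Cl₂]/[PCl₅] = (0.0817)²/0.3483 = 0.01916.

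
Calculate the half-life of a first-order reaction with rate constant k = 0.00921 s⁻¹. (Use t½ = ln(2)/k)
75.26 s

t½ = ln(2)/k = 0.6931/0.00921 = 75.26 s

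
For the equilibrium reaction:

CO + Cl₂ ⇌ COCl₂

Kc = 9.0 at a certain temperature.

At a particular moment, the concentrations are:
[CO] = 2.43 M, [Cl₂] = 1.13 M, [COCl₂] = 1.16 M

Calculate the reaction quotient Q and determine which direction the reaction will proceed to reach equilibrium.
Q = 0.422, Q < K, reaction proceeds forward (toward products)

Q = ([COCl₂]) / ([CO] × [Cl₂])
  = ((1.16)) / ((2.43)·(1.13)) = 1.16/2.7459 = 0.4224
Since Q = 0.4224 < Kc = 9.0, the reaction proceeds forward (toward products) to reach equilibrium.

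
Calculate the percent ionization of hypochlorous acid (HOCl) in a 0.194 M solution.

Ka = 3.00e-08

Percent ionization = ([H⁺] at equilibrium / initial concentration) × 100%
Percent ionization = 0.0393%

Let x = [H⁺]. Ka = x²/(C - x) ⇒ x² + (3.00e-08)x - (3.00e-08)(0.194) = 0. x = 7.6274e-05. Percent = (7.6274e-05/0.194) × 100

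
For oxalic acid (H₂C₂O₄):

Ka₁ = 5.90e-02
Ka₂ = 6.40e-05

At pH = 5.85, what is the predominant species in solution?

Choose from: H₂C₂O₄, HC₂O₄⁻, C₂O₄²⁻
C₂O₄²⁻

pKa1 = 1.23, pKa2 = 4.19. Each pKa is the crossover between adjacent species; pH = 5.85 lies in the region where C₂O₄²⁻ predominates.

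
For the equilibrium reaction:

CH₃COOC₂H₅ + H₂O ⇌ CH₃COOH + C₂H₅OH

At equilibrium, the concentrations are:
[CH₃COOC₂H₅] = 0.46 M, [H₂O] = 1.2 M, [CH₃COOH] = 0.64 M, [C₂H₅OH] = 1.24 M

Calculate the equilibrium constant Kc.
K_c = 1.4377

Kc = ([CH₃COOH] × [C₂H₅OH]) / ([CH₃COOC₂H₅] × [H₂O])
   = ((0.64)·(1.24)) / ((0.46)·(1.2))
   = 0.7936 / 0.552 = 1.4377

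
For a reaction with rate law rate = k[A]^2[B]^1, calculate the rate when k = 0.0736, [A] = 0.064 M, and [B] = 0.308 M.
9.285e-05 M/s

rate = k·[A]^2·[B]^1 = 0.0736·(0.064)^2·(0.308)^1 = 0.0736·0.004096·0.308 = 9.285e-05 M/s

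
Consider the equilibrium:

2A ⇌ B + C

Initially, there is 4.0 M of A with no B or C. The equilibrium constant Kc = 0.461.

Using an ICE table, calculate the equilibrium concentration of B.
[B] = 1.152 M

ICE: [A] = 4.0 − 2x, [B] = [C] = x.
Kc = x²/(4.0 − 2x)² = 0.461 ⇒ √Kc = x/(4.0 − 2x).
x = √0.461·4.0/(1 + 2√0.461) = 0.67897·4.0/2.3579 = 1.1518.
[B] = x = 1.152 M.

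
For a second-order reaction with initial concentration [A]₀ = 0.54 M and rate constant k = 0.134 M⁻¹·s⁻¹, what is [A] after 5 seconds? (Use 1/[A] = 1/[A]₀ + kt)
0.3965 M

1/[A] = 1/[A]₀ + k·t = 1/0.54 + (0.134)·(5) = 1.8519 + 0.6700 = 2.5219
[A] = 1/2.5219 = 0.3965 M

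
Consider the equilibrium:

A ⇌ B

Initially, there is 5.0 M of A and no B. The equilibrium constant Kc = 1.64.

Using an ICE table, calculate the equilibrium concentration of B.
[B] = 3.106 M

ICE: [A] = 5.0 − x, [B] = x.
Kc = x/(5.0 − x) = 1.64 ⇒ x = 1.64·5.0/(1 + 1.64) = 8.2/2.64 = 3.106.
[B] = x = 3.106 M.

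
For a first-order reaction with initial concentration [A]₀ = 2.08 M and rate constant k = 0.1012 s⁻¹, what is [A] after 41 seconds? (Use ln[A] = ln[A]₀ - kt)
0.0328 M

ln[A] = ln[A]₀ - k·t = ln(2.08) - (0.1012)·(41) = 0.7324 - 4.1492 = -3.4168
[A] = e^(-3.4168) = 0.0328 M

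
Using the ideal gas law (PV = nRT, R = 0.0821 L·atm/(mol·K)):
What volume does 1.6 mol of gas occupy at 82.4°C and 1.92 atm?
T = 82.4°C + 273.15 = 355.55 K
V = nRT/P = (1.6 × 0.0821 × 355.55) / 1.92
V = 24.33 L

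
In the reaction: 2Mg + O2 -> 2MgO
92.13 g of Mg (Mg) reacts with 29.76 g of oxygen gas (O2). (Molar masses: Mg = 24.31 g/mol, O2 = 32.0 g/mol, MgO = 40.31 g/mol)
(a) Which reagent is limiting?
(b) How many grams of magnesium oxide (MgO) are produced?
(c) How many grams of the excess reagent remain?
(a) O2, (b) 74.98 g, (c) 46.91 g

Moles of Mg = 92.13 g ÷ 24.31 g/mol = 3.7898 mol
Moles of O2 = 29.76 g ÷ 32.0 g/mol = 0.93 mol
Moles ÷ coefficient: Mg: 3.7898/2 = 1.895, O2: 0.93/1 = 0.93
(a) O2 has the smaller value, so O2 is the limiting reagent.
(b) Moles of MgO = 0.93 mol O2 × (2/1) = 1.86 mol; mass = 1.86 mol × 40.31 g/mol = 74.98 g
(c) Mg consumed = 0.93 × (2/1) = 1.86 mol; remaining = 3.7898 − 1.86 = 1.9298 mol; mass = 1.9298 mol × 24.31 g/mol = 46.91 g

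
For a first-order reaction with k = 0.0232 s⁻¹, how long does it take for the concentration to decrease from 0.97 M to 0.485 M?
29.88 s

From ln[A] = ln[A]₀ - k·t: t = ln([A]₀/[A])/k = ln(0.97/0.485)/0.0232 = ln(2.0000)/0.0232 = 0.6931/0.0232 = 29.88 s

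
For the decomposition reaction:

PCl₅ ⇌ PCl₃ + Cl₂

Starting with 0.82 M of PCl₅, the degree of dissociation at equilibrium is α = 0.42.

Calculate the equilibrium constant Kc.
K_c = 0.2494

x = α·[A]₀ = 0.42 × 0.82 = 0.3444 M dissociated.
At eq: [PCl₅] = 0.82 − 0.3444 = 0.4756 M; [PCl₃] = [Cl₂] = x = 0.3444 M.
Kc = [PCl₃][Cl₂]/[PCl₅] = (0.3444)²/0.4756 = 0.2494.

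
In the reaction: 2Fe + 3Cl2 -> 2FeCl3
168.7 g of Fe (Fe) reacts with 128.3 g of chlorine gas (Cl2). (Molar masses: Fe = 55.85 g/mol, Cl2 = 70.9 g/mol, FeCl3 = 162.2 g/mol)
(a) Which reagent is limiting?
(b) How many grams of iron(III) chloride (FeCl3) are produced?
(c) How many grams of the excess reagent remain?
(a) Cl2, (b) 195.7 g, (c) 101.3 g

Moles of Fe = 168.7 g ÷ 55.85 g/mol = 3.02059 mol
Moles of Cl2 = 128.3 g ÷ 70.9 g/mol = 1.80959 mol
Moles ÷ coefficient: Fe: 3.02059/2 = 1.51, Cl2: 1.80959/3 = 0.6032
(a) Cl2 has the smaller value, so Cl2 is the limiting reagent.
(b) Moles of FeCl3 = 1.80959 mol Cl2 × (2/3) = 1.20639 mol; mass = 1.20639 mol × 162.2 g/mol = 195.7 g
(c) Fe consumed = 1.80959 × (2/3) = 1.20639 mol; remaining = 3.02059 − 1.20639 = 1.8142 mol; mass = 1.8142 mol × 55.85 g/mol = 101.3 g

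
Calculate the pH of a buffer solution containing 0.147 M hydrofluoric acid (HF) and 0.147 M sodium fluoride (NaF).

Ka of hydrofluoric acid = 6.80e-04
pH = 3.17

pKa = -log(6.80e-04) = 3.17. pH = pKa + log([A⁻]/[HA]) = 3.17 + log(0.147/0.147)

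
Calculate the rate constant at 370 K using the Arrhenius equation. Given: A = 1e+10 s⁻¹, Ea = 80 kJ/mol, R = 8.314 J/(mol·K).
5.08e-02 s⁻¹

k = A·exp(-Ea/(R·T)) = 1e+10·exp(-80000/(8.314·370)) = 1e+10·exp(-26.0063) = 1e+10·5.0771e-12 = 5.08e-02 s⁻¹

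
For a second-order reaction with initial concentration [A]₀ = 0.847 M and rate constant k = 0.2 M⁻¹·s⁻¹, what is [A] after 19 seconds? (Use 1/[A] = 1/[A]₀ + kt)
0.2008 M

1/[A] = 1/[A]₀ + k·t = 1/0.847 + (0.2)·(19) = 1.1806 + 3.8000 = 4.9806
[A] = 1/4.9806 = 0.2008 M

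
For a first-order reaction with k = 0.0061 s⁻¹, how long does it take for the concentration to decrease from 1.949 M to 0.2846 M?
315.41 s

From ln[A] = ln[A]₀ - k·t: t = ln([A]₀/[A])/k = ln(1.949/0.2846)/0.0061 = ln(6.8482)/0.0061 = 1.9240/0.0061 = 315.41 s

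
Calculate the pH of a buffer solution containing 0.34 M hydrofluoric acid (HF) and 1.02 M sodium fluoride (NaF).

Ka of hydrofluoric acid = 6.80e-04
pH = 3.64

pKa = -log(6.80e-04) = 3.17. pH = pKa + log([A⁻]/[HA]) = 3.17 + log(1.02/0.34)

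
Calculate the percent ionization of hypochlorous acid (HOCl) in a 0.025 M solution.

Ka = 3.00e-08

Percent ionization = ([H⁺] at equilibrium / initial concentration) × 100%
Percent ionization = 0.109%

Let x = [H⁺]. Ka = x²/(C - x) ⇒ x² + (3.00e-08)x - (3.00e-08)(0.025) = 0. x = 2.7371e-05. Percent = (2.7371e-05/0.025) × 100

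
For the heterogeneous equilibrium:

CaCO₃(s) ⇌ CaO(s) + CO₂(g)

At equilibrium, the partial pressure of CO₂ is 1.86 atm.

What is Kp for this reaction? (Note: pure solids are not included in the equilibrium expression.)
K_p = 1.86

Solids (CaCO₃, CaO) have activity 1 and are excluded.
Kp = P(CO₂) = 1.86.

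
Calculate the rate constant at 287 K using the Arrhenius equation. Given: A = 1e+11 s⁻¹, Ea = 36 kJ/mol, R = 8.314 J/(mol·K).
2.80e+04 s⁻¹

k = A·exp(-Ea/(R·T)) = 1e+11·exp(-36000/(8.314·287)) = 1e+11·exp(-15.0873) = 1e+11·2.8034e-07 = 2.80e+04 s⁻¹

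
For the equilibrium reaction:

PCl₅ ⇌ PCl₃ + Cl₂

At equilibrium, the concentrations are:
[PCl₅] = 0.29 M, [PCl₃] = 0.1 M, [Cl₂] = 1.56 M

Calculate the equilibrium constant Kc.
K_c = 0.5379

Kc = ([PCl₃] × [Cl₂]) / ([PCl₅])
   = ((0.1)·(1.56)) / ((0.29))
   = 0.156 / 0.29 = 0.5379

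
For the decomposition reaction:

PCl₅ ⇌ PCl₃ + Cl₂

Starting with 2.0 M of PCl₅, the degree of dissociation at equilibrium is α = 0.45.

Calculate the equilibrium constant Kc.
K_c = 0.7364

x = α·[A]₀ = 0.45 × 2.0 = 0.9 M dissociated.
At eq: [PCl₅] = 2.0 − 0.9 = 1.1 M; [PCl₃] = [Cl₂] = x = 0.9 M.
Kc = [PCl₃][Cl₂]/[PCl₅] = (0.9)²/1.1 = 0.7364.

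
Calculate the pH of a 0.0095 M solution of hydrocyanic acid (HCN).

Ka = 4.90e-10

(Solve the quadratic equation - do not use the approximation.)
pH = 5.67

x² + Ka×x - Ka×C = 0. Using quadratic formula: [H⁺] = 2.1573e-06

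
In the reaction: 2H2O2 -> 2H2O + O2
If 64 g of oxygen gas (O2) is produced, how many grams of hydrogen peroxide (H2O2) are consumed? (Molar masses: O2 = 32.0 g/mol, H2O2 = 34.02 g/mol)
Moles of O2 = 64 g ÷ 32.0 g/mol = 2 mol
Mole ratio: 2 mol H2O2 / 1 mol O2
Moles of H2O2 = 2 × (2/1) = 4 mol
Mass of H2O2 = 4 mol × 34.02 g/mol = 136.1 g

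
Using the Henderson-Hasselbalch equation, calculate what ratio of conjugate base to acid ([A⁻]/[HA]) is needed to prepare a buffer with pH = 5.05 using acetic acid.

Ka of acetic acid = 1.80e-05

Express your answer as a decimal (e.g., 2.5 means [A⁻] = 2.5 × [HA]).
[A⁻]/[HA] = 2.020

pKa = −log(1.80e-05) = 4.7447. pH = pKa + log([A⁻]/[HA]). 5.05 = 4.7447 + log(ratio). log(ratio) = 5.05 − 4.7447 = 0.3053. ratio = 10^(0.3053) = 2.020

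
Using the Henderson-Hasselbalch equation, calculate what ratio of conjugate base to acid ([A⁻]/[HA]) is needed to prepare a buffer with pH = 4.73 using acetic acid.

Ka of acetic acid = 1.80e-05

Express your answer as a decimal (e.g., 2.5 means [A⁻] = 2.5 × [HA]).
[A⁻]/[HA] = 0.967

pKa = −log(1.80e-05) = 4.7447. pH = pKa + log([A⁻]/[HA]). 4.73 = 4.7447 + log(ratio). log(ratio) = 4.73 − 4.7447 = -0.0147. ratio = 10^(-0.0147) = 0.967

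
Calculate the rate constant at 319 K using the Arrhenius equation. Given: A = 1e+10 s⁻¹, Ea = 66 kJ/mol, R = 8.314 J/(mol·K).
1.56e-01 s⁻¹

k = A·exp(-Ea/(R·T)) = 1e+10·exp(-66000/(8.314·319)) = 1e+10·exp(-24.8853) = 1e+10·1.5576e-11 = 1.56e-01 s⁻¹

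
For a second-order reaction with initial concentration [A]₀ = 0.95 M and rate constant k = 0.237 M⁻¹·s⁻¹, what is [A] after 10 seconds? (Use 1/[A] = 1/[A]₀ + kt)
0.2922 M

1/[A] = 1/[A]₀ + k·t = 1/0.95 + (0.237)·(10) = 1.0526 + 2.3700 = 3.4226
[A] = 1/3.4226 = 0.2922 M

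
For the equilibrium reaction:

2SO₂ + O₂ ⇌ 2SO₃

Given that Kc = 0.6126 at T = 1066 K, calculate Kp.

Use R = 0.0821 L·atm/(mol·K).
K_p = 0.0070

Δn = (moles gaseous products) − (moles gaseous reactants) = -1
T = 1066 K; RT = 0.0821 × 1066 = 87.5186
Kp = Kc·(RT)^Δn = 0.6126 × (87.5186)^-1 = 0.6126 × 0.0114261 = 0.0070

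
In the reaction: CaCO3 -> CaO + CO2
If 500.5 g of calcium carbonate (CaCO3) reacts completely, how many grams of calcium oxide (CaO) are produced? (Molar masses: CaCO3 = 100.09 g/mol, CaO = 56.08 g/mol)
Moles of CaCO3 = 500.5 g ÷ 100.09 g/mol = 5.0005 mol
Mole ratio: 1 mol CaO / 1 mol CaCO3
Moles of CaO = 5.0005 × (1/1) = 5.0005 mol
Mass of CaO = 5.0005 mol × 56.08 g/mol = 280.4 g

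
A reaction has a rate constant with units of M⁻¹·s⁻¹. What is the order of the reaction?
second order (2)

For an n-th order reaction, k has units M^(1-n)·s⁻¹. Matching M⁻¹·s⁻¹ gives 1-n = -1, so n = 2 (second order).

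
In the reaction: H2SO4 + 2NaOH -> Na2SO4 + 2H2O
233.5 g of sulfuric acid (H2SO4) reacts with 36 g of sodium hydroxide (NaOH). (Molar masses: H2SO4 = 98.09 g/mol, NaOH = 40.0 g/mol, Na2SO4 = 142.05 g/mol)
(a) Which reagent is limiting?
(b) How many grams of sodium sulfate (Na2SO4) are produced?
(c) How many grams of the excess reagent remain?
(a) NaOH, (b) 63.92 g, (c) 189.4 g

Moles of H2SO4 = 233.5 g ÷ 98.09 g/mol = 2.38047 mol
Moles of NaOH = 36 g ÷ 40.0 g/mol = 0.9 mol
Moles ÷ coefficient: H2SO4: 2.38047/1 = 2.38, NaOH: 0.9/2 = 0.45
(a) NaOH has the smaller value, so NaOH is the limiting reagent.
(b) Moles of Na2SO4 = 0.9 mol NaOH × (1/2) = 0.45 mol; mass = 0.45 mol × 142.05 g/mol = 63.92 g
(c) H2SO4 consumed = 0.9 × (1/2) = 0.45 mol; remaining = 2.38047 − 0.45 = 1.93047 mol; mass = 1.93047 mol × 98.09 g/mol = 189.4 g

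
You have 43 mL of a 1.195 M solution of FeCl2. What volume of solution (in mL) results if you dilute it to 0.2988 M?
Using M₁V₁ = M₂V₂:
1.195 × 43 = 0.2988 × V₂
V₂ = (1.195 × 43) / 0.2988 = 172 mL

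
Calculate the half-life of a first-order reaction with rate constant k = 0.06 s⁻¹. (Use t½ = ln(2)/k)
11.55 s

t½ = ln(2)/k = 0.6931/0.06 = 11.55 s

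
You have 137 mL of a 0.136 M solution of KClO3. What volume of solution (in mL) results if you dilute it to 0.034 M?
Using M₁V₁ = M₂V₂:
0.136 × 137 = 0.034 × V₂
V₂ = (0.136 × 137) / 0.034 = 548 mL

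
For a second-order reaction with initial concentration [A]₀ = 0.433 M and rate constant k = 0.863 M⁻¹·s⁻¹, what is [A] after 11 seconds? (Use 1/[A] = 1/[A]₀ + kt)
0.0847 M

1/[A] = 1/[A]₀ + k·t = 1/0.433 + (0.863)·(11) = 2.3095 + 9.4930 = 11.8025
[A] = 1/11.8025 = 0.0847 M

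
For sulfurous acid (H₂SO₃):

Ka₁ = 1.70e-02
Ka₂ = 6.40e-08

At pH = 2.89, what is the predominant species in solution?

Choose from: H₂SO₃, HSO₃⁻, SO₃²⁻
HSO₃⁻

pKa1 = 1.77, pKa2 = 7.19. Each pKa is the crossover between adjacent species; pH = 2.89 lies in the region where HSO₃⁻ predominates.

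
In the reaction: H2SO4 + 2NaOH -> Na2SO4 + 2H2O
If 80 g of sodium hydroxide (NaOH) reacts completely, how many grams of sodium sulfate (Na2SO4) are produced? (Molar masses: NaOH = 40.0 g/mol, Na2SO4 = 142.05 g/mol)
Moles of NaOH = 80 g ÷ 40.0 g/mol = 2 mol
Mole ratio: 1 mol Na2SO4 / 2 mol NaOH
Moles of Na2SO4 = 2 × (1/2) = 1 mol
Mass of Na2SO4 = 1 mol × 142.05 g/mol = 142.1 g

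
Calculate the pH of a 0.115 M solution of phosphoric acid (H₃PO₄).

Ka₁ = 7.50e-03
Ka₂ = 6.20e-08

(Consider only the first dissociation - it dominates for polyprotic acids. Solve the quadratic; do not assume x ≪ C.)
pH = 1.59

x² + Ka₁·x − Ka₁·C = 0 with Ka₁ = 7.50e-03, C = 0.115.
x = (−Ka₁ + √(Ka₁² + 4·Ka₁·C))/2 = 2.5857e-02 M, so pH = 1.59.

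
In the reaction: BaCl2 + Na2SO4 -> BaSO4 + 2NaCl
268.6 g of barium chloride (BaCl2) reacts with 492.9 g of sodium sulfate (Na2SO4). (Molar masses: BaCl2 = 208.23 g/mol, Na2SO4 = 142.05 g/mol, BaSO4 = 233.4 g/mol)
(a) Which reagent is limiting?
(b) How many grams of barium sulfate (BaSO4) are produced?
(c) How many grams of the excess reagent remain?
(a) BaCl2, (b) 301.1 g, (c) 309.7 g

Moles of BaCl2 = 268.6 g ÷ 208.23 g/mol = 1.28992 mol
Moles of Na2SO4 = 492.9 g ÷ 142.05 g/mol = 3.4699 mol
Moles ÷ coefficient: BaCl2: 1.28992/1 = 1.29, Na2SO4: 3.4699/1 = 3.47
(a) BaCl2 has the smaller value, so BaCl2 is the limiting reagent.
(b) Moles of BaSO4 = 1.28992 mol BaCl2 × (1/1) = 1.28992 mol; mass = 1.28992 mol × 233.4 g/mol = 301.1 g
(c) Na2SO4 consumed = 1.28992 × (1/1) = 1.28992 mol; remaining = 3.4699 − 1.28992 = 2.17999 mol; mass = 2.17999 mol × 142.05 g/mol = 309.7 g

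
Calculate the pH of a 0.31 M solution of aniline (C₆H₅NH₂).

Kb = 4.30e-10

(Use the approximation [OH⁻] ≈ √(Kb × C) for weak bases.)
pH = 9.06

[OH⁻] = √(Kb × C) = √(4.30e-10 × 0.31) = 1.1546e-05. pOH = 4.94, pH = 14 - pOH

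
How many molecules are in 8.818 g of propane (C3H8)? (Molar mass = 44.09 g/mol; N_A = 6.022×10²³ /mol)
Moles = 8.818 g ÷ 44.09 g/mol = 0.2 mol
Molecules = 0.2 mol × 6.022×10²³ /mol = 1.204e+23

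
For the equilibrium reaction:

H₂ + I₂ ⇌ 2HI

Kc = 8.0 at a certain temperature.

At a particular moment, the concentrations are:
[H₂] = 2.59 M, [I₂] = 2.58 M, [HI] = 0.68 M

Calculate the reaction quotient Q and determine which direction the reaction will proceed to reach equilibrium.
Q = 0.069, Q < K, reaction proceeds forward (toward products)

Q = ([HI]^2) / ([H₂] × [I₂])
  = ((0.68)^2) / ((2.59)·(2.58)) = 0.4624/6.6822 = 0.0692
Since Q = 0.0692 < Kc = 8.0, the reaction proceeds forward (toward products) to reach equilibrium.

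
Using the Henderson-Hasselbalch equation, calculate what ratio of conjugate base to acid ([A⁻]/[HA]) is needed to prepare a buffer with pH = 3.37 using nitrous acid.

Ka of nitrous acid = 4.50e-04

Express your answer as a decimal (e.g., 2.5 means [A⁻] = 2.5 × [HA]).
[A⁻]/[HA] = 1.055

pKa = −log(4.50e-04) = 3.3468. pH = pKa + log([A⁻]/[HA]). 3.37 = 3.3468 + log(ratio). log(ratio) = 3.37 − 3.3468 = 0.0232. ratio = 10^(0.0232) = 1.055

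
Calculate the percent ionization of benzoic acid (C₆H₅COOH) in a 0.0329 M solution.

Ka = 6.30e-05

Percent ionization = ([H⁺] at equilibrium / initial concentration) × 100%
Percent ionization = 4.28%

Let x = [H⁺]. Ka = x²/(C - x) ⇒ x² + (6.30e-05)x - (6.30e-05)(0.0329) = 0. x = 1.4085e-03. Percent = (1.4085e-03/0.0329) × 100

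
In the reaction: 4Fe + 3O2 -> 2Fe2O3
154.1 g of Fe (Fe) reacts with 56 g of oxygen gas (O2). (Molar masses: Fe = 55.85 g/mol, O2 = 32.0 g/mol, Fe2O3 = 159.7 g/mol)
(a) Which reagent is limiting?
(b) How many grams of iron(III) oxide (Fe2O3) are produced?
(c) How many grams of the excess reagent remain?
(a) O2, (b) 186.3 g, (c) 23.78 g

Moles of Fe = 154.1 g ÷ 55.85 g/mol = 2.75918 mol
Moles of O2 = 56 g ÷ 32.0 g/mol = 1.75 mol
Moles ÷ coefficient: Fe: 2.75918/4 = 0.6898, O2: 1.75/3 = 0.5833
(a) O2 has the smaller value, so O2 is the limiting reagent.
(b) Moles of Fe2O3 = 1.75 mol O2 × (2/3) = 1.16667 mol; mass = 1.16667 mol × 159.7 g/mol = 186.3 g
(c) Fe consumed = 1.75 × (4/3) = 2.33333 mol; remaining = 2.75918 − 2.33333 = 0.425843 mol; mass = 0.425843 mol × 55.85 g/mol = 23.78 g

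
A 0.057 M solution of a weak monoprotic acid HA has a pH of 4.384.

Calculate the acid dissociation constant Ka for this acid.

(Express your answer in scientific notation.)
K_a = 3.00e-08

[H⁺] = 10^(−pH) = 10^(−4.384) = 4.130e-05 M. For HA ⇌ H⁺ + A⁻, Ka = x²/(C − x) = (4.130e-05)²/(0.057 − 4.130e-05) = 3.00e-08.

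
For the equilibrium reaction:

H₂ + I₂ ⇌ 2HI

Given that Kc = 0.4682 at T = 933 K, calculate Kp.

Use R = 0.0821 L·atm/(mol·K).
K_p = 0.4682

Δn = (moles gaseous products) − (moles gaseous reactants) = 0
T = 933 K; RT = 0.0821 × 933 = 76.5993
Kp = Kc·(RT)^Δn = 0.4682 × (76.5993)^0 = 0.4682 × 1 = 0.4682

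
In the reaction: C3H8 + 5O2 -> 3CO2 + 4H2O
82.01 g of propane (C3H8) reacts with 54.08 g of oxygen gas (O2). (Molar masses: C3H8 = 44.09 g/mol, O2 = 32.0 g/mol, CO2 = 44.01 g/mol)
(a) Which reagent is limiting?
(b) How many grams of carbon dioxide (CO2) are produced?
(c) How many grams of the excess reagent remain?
(a) O2, (b) 44.63 g, (c) 67.11 g

Moles of C3H8 = 82.01 g ÷ 44.09 g/mol = 1.86006 mol
Moles of O2 = 54.08 g ÷ 32.0 g/mol = 1.69 mol
Moles ÷ coefficient: C3H8: 1.86006/1 = 1.86, O2: 1.69/5 = 0.338
(a) O2 has the smaller value, so O2 is the limiting reagent.
(b) Moles of CO2 = 1.69 mol O2 × (3/5) = 1.014 mol; mass = 1.014 mol × 44.01 g/mol = 44.63 g
(c) C3H8 consumed = 1.69 × (1/5) = 0.338 mol; remaining = 1.86006 − 0.338 = 1.52206 mol; mass = 1.52206 mol × 44.09 g/mol = 67.11 g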